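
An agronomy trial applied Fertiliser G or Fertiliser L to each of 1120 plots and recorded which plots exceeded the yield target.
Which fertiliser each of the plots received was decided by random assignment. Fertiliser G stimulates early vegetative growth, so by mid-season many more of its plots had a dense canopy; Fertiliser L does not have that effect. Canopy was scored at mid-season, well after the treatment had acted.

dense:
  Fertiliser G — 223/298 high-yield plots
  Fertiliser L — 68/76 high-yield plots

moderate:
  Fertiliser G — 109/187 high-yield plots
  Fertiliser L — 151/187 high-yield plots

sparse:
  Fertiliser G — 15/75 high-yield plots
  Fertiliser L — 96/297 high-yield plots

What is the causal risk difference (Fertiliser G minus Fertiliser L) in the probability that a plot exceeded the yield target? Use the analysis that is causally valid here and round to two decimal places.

Stratifying would compare fertilisers among plots the fertilisers themselves sorted into mid-season canopy groups — a form of selection on an intermediate. The unconditioned pooled rates give the total causal effect.
The causal difference is the pooled difference: 0.620 − 0.562 = +0.057.

+0.06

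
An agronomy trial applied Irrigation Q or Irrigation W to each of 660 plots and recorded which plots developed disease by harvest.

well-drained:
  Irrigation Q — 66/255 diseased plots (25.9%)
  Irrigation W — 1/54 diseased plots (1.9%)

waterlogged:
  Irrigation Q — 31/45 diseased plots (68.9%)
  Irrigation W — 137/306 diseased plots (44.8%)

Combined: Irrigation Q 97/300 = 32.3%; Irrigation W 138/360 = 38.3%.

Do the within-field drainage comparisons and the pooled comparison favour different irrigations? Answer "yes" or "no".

Within each field drainage level (well-drained 25.9% vs 1.9%; waterlogged 68.9% vs 44.8%), Irrigation W has the lower rate every time. Pooled: 32.3% vs 38.3% — Irrigation Q has the lower rate overall. The two comparisons disagree.

yes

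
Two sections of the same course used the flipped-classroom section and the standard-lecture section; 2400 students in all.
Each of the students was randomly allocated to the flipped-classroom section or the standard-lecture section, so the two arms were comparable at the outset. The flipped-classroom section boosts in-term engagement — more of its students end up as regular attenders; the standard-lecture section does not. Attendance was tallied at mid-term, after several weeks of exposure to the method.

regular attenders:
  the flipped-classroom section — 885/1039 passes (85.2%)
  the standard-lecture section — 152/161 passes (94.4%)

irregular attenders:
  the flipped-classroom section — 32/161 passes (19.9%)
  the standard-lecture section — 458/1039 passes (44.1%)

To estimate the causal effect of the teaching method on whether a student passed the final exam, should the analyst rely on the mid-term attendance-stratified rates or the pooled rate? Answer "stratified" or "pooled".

pooled

The distribution of mid-term attendance is itself part of what the teaching method does — it is an intermediate outcome. Holding it fixed would remove that part of the effect; the total effect is the pooled difference.
Pooled: the flipped-classroom section 76.4% vs the standard-lecture section 50.8%; the flipped-classroom section is higher overall.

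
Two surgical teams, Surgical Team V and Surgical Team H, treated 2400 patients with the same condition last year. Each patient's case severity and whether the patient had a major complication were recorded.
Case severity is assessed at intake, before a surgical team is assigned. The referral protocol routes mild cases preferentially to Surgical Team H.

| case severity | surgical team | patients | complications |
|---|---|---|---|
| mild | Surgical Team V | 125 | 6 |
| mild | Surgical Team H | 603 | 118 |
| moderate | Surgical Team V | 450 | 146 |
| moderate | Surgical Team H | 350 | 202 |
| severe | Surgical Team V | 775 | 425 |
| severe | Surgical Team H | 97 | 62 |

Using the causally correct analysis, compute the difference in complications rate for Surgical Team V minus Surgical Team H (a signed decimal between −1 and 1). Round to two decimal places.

The stratified and pooled comparisons disagree (Surgical Team V wins within each case severity; Surgical Team H wins overall), so the answer turns on the causal role of case severity.
Since case severity is a pre-existing factor (not a product of the surgical team) and it affects the outcome on its own, it is a confounder. The stratified rates, not the pooled rate, identify the causal effect.
Adjusting over the population distribution of case severity: 0.303·(0.048−0.196) + 0.333·(0.324−0.577) + 0.363·(0.548−0.639) = -0.162.

-0.16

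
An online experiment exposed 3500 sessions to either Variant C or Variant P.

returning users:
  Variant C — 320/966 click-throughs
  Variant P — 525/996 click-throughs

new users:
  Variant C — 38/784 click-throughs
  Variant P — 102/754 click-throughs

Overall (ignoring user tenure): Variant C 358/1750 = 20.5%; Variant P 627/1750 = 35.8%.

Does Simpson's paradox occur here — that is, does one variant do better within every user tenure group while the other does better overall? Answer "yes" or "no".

Within each user tenure level (returning users 33.1% vs 52.7%; new users 4.8% vs 13.5%), Variant P has the higher rate every time. Pooled: 20.5% vs 35.8% — Variant P has the higher rate overall. They agree.

no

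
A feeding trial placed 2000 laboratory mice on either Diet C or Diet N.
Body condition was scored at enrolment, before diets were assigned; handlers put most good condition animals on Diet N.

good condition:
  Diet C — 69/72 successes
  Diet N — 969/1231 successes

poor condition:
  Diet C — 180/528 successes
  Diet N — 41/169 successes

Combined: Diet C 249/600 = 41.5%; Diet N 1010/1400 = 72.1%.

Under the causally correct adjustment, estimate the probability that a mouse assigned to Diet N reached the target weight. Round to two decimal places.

Within every starting body condition level Diet C has the higher rate, yet pooled Diet N does — Simpson's reversal.
Starting body condition satisfies the back-door criterion: it is not a descendant of the diet, and it blocks the spurious path from diet to outcome. Adjusting for it (i.e., using the within-starting body condition rates) gives the causal effect.
Standardising Diet N to the population starting body condition mix: 0.651·969/1231 + 0.348·41/169 = 0.597.

0.60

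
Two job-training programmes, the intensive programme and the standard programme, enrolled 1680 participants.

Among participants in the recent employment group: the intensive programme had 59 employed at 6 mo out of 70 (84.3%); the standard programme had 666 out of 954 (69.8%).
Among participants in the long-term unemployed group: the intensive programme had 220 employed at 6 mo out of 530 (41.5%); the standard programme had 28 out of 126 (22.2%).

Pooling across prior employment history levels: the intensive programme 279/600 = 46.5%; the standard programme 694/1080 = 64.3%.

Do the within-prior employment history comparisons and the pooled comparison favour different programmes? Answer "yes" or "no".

Within each prior employment history level (recent employment 84.3% vs 69.8%; long-term unemployed 41.5% vs 22.2%), the intensive programme has the higher rate every time. Pooled: 46.5% vs 64.3% — the standard programme has the higher rate overall. The two comparisons disagree.

yes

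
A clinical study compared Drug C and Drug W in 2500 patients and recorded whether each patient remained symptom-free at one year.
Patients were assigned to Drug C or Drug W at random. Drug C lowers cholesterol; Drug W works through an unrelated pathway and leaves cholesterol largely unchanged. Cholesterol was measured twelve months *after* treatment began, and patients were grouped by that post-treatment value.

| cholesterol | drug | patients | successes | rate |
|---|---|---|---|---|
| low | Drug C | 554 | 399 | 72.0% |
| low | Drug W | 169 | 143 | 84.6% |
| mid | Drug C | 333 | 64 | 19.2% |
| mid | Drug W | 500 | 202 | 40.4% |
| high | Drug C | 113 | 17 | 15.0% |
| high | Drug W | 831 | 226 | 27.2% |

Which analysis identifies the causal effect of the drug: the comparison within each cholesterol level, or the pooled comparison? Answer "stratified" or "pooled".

Within every cholesterol level Drug W has the higher rate, yet pooled Drug C does — Simpson's reversal.
Cholesterol lies on the pathway drug → cholesterol → outcome, so adjusting for it blocks the indirect effect. For the total causal effect of drug, use the unadjusted pooled rates.
Pooled: Drug C 48.0% vs Drug W 38.1%; Drug C is higher overall.

pooled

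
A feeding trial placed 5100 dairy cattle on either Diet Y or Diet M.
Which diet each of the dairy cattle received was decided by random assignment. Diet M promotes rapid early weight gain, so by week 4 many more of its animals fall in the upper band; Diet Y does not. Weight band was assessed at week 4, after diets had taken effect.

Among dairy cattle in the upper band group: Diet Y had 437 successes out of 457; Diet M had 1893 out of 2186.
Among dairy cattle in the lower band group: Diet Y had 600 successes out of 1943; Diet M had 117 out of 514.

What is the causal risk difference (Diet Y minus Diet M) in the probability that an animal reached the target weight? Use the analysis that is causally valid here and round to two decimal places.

-0.31

Week-4 weight band is recorded after the diet and is itself shifted by it — it sits on the causal path from diet to outcome. Conditioning on a mediator would strip out part of the effect we want; the pooled comparison gives the total causal effect.
The causal difference is the pooled difference: 0.432 − 0.744 = -0.312.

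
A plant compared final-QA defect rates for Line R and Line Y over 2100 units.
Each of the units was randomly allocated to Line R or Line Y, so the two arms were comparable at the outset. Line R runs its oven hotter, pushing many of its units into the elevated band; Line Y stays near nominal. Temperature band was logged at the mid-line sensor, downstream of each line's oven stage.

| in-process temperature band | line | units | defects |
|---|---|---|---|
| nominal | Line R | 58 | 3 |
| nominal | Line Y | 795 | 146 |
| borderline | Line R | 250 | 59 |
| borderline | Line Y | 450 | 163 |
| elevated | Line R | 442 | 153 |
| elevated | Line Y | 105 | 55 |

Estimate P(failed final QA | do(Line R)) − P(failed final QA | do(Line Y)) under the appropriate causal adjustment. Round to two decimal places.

In-process temperature band is downstream of the line. One should not condition on a consequence of treatment, so the overall rates are the right comparison.
The causal difference is the pooled difference: 0.287 − 0.270 = +0.017.

+0.02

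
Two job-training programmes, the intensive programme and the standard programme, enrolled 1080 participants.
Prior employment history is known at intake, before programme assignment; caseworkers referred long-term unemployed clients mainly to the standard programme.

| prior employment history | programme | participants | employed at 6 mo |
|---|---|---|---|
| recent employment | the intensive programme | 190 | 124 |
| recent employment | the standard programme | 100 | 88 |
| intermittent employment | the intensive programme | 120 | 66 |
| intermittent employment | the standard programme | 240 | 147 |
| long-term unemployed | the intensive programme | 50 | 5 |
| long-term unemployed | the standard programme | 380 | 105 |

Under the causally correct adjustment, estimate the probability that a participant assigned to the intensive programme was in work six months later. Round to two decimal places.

0.40

Prior employment history satisfies the back-door criterion: it is not a descendant of the programme, and it blocks the spurious path from programme to outcome. Adjusting for it (i.e., using the within-prior employment history rates) gives the causal effect.
Standardising the intensive programme to the population prior employment history mix: 0.269·124/190 + 0.333·66/120 + 0.398·5/50 = 0.398.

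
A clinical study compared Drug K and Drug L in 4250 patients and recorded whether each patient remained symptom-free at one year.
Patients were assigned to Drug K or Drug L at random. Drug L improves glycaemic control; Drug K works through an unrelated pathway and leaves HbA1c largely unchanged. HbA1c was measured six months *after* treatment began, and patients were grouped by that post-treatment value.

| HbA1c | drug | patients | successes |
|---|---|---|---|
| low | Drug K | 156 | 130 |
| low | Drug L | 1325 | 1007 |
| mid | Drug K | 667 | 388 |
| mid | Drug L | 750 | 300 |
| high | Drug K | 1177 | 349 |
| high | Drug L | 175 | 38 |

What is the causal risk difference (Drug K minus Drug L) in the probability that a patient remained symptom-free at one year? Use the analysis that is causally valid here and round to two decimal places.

HbA1c is downstream of the drug. One should not condition on a consequence of treatment, so the overall rates are the right comparison.
The causal difference is the pooled difference: 0.433 − 0.598 = -0.164.

-0.16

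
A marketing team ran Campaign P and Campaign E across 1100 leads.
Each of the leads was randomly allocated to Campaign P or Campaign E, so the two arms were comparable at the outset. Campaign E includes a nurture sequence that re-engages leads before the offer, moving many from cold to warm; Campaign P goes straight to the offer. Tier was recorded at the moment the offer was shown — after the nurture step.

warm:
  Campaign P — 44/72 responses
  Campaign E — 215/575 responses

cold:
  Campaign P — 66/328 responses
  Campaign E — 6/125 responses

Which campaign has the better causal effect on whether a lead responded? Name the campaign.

Campaign E

Because the campaign influences engagement tier, engagement tier is a post-treatment mediator, not a confounder. Stratifying on it would bias the estimate; the causal effect is the crude pooled difference.
Pooled: Campaign P 27.5% vs Campaign E 31.6%; Campaign E is higher overall.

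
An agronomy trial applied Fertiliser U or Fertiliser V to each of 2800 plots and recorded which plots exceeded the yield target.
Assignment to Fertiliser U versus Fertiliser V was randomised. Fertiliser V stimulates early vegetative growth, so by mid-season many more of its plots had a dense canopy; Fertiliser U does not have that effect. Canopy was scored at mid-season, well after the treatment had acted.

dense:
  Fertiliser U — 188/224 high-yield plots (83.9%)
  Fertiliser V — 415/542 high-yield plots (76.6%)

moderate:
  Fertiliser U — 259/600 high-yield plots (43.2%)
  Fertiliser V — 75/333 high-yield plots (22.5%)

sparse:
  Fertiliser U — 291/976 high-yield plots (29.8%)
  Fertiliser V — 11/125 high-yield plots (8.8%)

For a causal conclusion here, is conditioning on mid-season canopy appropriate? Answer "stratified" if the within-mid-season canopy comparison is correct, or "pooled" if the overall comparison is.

pooled

Mid-season canopy lies on the pathway fertiliser → mid-season canopy → outcome, so adjusting for it blocks the indirect effect. For the total causal effect of fertiliser, use the unadjusted pooled rates.
Pooled: Fertiliser U 41.0% vs Fertiliser V 50.1%; Fertiliser V is higher overall.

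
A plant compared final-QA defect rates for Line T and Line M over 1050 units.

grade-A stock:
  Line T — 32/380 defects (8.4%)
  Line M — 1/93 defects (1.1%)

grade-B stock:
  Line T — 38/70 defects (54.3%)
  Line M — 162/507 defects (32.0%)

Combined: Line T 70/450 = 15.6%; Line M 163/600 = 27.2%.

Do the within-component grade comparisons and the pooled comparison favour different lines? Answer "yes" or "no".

yes

Within each component grade level (grade-A stock 8.4% vs 1.1%; grade-B stock 54.3% vs 32.0%), Line M has the lower rate every time. Pooled: 15.6% vs 27.2% — Line T has the lower rate overall. The two comparisons disagree.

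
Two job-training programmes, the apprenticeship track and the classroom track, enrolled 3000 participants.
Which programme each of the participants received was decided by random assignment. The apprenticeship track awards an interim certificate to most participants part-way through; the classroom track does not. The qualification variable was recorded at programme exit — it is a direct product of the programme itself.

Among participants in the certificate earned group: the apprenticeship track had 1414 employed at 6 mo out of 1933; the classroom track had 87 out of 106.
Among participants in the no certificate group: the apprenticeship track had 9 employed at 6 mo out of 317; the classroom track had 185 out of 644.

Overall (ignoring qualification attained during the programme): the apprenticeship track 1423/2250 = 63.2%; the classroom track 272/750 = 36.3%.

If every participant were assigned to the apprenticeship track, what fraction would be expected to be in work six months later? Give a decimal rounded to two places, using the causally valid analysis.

0.63

the classroom track is higher inside every qualification attained during the programme stratum but the apprenticeship track is higher in aggregate. Whether to stratify depends on how qualification attained during the programme relates to the programme.
The distribution of qualification attained during the programme is itself part of what the programme does — it is an intermediate outcome. Holding it fixed would remove that part of the effect; the total effect is the pooled difference.
So P(outcome | do(the apprenticeship track)) is just the pooled rate for the apprenticeship track: 1423/2250 = 0.632.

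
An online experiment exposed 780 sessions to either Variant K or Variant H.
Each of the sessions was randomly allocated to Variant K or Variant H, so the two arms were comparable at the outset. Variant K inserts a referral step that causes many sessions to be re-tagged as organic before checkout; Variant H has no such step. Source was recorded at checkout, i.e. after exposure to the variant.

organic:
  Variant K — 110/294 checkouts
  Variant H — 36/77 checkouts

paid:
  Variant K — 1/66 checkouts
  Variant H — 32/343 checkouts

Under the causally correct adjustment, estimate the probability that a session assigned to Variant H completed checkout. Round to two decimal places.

0.16

The traffic source-specific comparison favours Variant H throughout, but the pooled figures favour Variant K. The question is whether to condition on traffic source.
Because the variant influences traffic source, traffic source is a post-treatment mediator, not a confounder. Stratifying on it would bias the estimate; the causal effect is the crude pooled difference.
So P(outcome | do(Variant H)) is just the pooled rate for Variant H: 68/420 = 0.162.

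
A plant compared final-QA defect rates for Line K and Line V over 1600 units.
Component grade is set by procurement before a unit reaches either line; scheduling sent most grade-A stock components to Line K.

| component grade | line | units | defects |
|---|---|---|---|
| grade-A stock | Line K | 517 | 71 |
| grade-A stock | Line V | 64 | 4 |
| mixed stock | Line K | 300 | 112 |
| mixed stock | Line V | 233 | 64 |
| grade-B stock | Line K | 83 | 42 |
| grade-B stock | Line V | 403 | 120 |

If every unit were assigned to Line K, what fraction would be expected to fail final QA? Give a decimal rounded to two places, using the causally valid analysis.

0.33

Since component grade is a pre-existing factor (not a product of the line) and it affects the outcome on its own, it is a confounder. The stratified rates, not the pooled rate, identify the causal effect.
Standardising Line K to the population component grade mix: 0.363·71/517 + 0.333·112/300 + 0.304·42/83 = 0.328.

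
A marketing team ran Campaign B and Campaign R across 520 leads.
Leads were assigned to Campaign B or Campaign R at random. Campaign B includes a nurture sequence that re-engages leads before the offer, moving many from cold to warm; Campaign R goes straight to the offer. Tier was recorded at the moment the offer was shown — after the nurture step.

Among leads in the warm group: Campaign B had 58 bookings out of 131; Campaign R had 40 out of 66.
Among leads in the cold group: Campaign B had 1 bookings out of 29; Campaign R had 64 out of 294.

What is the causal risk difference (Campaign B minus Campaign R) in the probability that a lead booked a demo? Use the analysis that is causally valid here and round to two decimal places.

Engagement tier is downstream of the campaign. One should not condition on a consequence of treatment, so the overall rates are the right comparison.
The causal difference is the pooled difference: 0.369 − 0.289 = +0.080.

+0.08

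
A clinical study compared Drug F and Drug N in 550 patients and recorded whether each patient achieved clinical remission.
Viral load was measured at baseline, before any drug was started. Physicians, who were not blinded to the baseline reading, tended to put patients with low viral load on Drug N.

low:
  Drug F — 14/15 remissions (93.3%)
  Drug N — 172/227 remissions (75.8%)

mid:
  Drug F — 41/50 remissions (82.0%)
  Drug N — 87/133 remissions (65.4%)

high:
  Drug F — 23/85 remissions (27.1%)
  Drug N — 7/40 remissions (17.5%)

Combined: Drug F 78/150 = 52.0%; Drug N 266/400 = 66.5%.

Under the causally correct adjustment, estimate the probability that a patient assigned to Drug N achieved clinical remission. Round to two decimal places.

0.59

The imbalance in viral load arose from how patients were allocated, not from anything the drug did; and viral load independently affects the outcome. The pooled gap is confounded — condition on viral load.
Standardising Drug N to the population viral load mix: 0.440·172/227 + 0.333·87/133 + 0.227·7/40 = 0.591.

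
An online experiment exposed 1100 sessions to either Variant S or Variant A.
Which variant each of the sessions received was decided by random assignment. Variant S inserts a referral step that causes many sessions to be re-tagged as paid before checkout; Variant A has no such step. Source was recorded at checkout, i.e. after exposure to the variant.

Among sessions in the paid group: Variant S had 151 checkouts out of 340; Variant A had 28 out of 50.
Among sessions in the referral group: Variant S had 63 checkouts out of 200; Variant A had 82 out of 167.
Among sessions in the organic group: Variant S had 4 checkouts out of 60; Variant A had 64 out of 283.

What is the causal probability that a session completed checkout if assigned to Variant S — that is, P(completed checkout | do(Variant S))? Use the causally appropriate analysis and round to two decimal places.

The stratified and pooled comparisons disagree (Variant A wins within each traffic source; Variant S wins overall), so the answer turns on the causal role of traffic source.
Traffic source lies on the pathway variant → traffic source → outcome, so adjusting for it blocks the indirect effect. For the total causal effect of variant, use the unadjusted pooled rates.
So P(outcome | do(Variant S)) is just the pooled rate for Variant S: 218/600 = 0.363.

0.36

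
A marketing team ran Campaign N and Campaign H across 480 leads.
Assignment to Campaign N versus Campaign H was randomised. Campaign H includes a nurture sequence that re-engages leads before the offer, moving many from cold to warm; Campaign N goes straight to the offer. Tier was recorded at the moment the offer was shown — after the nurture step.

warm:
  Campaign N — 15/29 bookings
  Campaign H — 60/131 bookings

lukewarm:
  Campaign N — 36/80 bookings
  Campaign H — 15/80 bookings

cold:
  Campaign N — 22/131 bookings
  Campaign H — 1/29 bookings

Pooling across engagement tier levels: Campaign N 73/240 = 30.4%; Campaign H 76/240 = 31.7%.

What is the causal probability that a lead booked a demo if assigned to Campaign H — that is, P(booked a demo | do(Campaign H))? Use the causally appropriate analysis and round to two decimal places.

0.32

Engagement tier lies on the pathway campaign → engagement tier → outcome, so adjusting for it blocks the indirect effect. For the total causal effect of campaign, use the unadjusted pooled rates.
So P(outcome | do(Campaign H)) is just the pooled rate for Campaign H: 76/240 = 0.317.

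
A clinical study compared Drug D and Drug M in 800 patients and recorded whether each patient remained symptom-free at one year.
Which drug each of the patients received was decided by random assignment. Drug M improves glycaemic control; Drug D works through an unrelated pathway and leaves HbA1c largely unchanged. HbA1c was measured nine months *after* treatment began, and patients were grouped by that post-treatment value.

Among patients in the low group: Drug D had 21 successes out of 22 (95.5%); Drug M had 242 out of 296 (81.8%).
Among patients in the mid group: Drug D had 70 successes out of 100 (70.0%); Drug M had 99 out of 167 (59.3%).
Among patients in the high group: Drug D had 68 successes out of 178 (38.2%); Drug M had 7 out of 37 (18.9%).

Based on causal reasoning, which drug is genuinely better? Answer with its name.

Drug M

The HbA1c-specific comparison favours Drug D throughout, but the pooled figures favour Drug M. The question is whether to condition on HbA1c.
HbA1c lies on the pathway drug → HbA1c → outcome, so adjusting for it blocks the indirect effect. For the total causal effect of drug, use the unadjusted pooled rates.
Pooled: Drug D 53.0% vs Drug M 69.6%; Drug M is higher overall.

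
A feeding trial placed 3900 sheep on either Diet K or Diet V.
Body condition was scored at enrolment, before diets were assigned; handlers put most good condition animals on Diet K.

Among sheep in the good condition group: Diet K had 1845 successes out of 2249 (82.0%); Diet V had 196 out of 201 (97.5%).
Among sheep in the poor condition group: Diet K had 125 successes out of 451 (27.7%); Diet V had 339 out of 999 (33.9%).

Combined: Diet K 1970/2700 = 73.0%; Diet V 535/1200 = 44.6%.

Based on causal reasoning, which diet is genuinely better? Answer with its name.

The starting body condition-specific comparison favours Diet V throughout, but the pooled figures favour Diet K. The question is whether to condition on starting body condition.
Starting body condition satisfies the back-door criterion: it is not a descendant of the diet, and it blocks the spurious path from diet to outcome. Adjusting for it (i.e., using the within-starting body condition rates) gives the causal effect.
Within each level — good condition: 82.0% vs 97.5%; poor condition: 27.7% vs 33.9% — Diet V is higher every time.

Diet V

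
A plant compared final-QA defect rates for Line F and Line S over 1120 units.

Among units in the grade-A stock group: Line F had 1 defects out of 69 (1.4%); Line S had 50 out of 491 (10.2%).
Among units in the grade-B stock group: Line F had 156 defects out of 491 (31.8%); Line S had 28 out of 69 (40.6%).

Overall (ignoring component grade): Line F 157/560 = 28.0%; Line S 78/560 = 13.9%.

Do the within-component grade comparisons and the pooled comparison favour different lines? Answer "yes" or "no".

Within each component grade level (grade-A stock 1.4% vs 10.2%; grade-B stock 31.8% vs 40.6%), Line F has the lower rate every time. Pooled: 28.0% vs 13.9% — Line S has the lower rate overall. The two comparisons disagree.

yes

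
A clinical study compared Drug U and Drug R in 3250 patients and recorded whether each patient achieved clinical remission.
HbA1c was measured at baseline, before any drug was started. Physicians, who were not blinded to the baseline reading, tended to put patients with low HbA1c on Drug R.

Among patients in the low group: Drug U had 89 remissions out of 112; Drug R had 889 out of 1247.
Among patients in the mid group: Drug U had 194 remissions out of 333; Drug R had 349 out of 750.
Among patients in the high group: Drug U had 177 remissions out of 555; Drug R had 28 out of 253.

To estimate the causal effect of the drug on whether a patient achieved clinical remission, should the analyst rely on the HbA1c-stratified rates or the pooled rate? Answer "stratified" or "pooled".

stratified

HbA1c differs across drugs for reasons unrelated to any effect of the drug itself, and it separately predicts the outcome — a classic confounder. We must compare within HbA1c levels.
Within each level — low: 79.5% vs 71.3%; mid: 58.3% vs 46.5%; high: 31.9% vs 11.1% — Drug U is higher every time.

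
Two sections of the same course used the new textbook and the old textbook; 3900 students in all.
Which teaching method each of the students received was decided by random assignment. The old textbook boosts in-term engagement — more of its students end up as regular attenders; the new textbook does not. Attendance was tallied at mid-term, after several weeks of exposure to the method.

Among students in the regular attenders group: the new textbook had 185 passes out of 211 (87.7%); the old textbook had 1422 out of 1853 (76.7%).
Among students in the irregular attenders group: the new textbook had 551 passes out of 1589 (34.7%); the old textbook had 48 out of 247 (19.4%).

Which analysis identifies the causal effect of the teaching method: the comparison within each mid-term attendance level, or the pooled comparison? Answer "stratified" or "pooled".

Mid-term attendance is downstream of the teaching method. One should not condition on a consequence of treatment, so the overall rates are the right comparison.
Pooled: the new textbook 40.9% vs the old textbook 70.0%; the old textbook is higher overall.

pooled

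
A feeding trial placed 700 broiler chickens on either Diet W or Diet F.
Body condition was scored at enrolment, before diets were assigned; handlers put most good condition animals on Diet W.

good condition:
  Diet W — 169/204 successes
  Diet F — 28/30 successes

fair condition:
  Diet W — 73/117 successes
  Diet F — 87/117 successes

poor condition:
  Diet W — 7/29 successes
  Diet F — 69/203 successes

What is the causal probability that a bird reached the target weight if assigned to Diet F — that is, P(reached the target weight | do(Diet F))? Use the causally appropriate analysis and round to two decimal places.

0.67

Nothing the diet does changes starting body condition; the imbalance is an allocation artefact. With starting body condition also predicting the outcome, the pooled figure is confounded, and the within-stratum comparison is the causal one.
Standardising Diet F to the population starting body condition mix: 0.334·28/30 + 0.334·87/117 + 0.331·69/203 = 0.673.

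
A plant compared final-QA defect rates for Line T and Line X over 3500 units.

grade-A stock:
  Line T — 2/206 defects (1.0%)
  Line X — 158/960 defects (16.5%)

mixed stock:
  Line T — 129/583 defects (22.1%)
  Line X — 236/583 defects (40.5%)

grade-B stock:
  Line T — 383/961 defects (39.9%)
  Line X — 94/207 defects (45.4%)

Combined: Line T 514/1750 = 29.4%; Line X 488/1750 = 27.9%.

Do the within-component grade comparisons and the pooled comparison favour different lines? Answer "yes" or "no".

Within each component grade level (grade-A stock 1.0% vs 16.5%; mixed stock 22.1% vs 40.5%; grade-B stock 39.9% vs 45.4%), Line T has the lower rate every time. Pooled: 29.4% vs 27.9% — Line X has the lower rate overall. The two comparisons disagree.

yes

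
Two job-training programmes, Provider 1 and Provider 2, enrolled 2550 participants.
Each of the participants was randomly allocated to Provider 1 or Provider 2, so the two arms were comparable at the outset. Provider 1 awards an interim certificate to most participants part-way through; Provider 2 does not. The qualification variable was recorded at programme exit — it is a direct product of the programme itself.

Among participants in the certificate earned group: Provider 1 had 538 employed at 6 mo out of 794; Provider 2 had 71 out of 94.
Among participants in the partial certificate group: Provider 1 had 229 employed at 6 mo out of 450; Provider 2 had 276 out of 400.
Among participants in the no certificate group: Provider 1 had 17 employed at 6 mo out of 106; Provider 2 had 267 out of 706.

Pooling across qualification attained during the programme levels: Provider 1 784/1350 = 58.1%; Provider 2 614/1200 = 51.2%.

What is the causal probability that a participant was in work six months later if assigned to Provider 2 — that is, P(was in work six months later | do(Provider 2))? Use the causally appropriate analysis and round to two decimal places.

0.51

The distribution of qualification attained during the programme is itself part of what the programme does — it is an intermediate outcome. Holding it fixed would remove that part of the effect; the total effect is the pooled difference.
So P(outcome | do(Provider 2)) is just the pooled rate for Provider 2: 614/1200 = 0.512.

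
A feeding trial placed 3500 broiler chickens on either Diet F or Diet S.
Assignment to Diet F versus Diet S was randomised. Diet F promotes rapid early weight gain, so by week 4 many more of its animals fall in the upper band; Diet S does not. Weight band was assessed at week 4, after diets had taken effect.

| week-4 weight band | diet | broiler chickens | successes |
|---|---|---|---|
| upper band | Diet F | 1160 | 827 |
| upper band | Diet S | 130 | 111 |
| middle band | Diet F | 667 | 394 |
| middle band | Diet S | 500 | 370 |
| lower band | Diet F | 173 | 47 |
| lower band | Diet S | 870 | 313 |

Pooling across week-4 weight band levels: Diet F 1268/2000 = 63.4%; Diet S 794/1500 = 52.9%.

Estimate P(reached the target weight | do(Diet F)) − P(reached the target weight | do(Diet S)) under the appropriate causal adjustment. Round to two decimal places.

Within every week-4 weight band level Diet S has the higher rate, yet pooled Diet F does — Simpson's reversal.
Week-4 weight band here is a post-treatment variable shaped by the diet; conditioning on it would introduce bias rather than remove it. The overall comparison is the causal one.
The causal difference is the pooled difference: 0.634 − 0.529 = +0.105.

+0.10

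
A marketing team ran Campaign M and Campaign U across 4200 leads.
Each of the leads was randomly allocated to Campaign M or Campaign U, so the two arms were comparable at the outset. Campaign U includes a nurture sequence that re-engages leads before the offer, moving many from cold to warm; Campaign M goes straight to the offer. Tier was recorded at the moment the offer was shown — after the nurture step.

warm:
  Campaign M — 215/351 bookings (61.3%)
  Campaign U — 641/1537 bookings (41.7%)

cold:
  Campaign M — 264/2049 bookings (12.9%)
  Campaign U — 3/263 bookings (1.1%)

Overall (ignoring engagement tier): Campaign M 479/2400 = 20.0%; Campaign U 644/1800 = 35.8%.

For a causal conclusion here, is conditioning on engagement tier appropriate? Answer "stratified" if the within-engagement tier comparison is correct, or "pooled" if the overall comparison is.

The stratified and pooled comparisons disagree (Campaign M wins within each engagement tier; Campaign U wins overall), so the answer turns on the causal role of engagement tier.
Engagement tier is recorded after the campaign and is itself shifted by it — it sits on the causal path from campaign to outcome. Conditioning on a mediator would strip out part of the effect we want; the pooled comparison gives the total causal effect.
Pooled: Campaign M 20.0% vs Campaign U 35.8%; Campaign U is higher overall.

pooled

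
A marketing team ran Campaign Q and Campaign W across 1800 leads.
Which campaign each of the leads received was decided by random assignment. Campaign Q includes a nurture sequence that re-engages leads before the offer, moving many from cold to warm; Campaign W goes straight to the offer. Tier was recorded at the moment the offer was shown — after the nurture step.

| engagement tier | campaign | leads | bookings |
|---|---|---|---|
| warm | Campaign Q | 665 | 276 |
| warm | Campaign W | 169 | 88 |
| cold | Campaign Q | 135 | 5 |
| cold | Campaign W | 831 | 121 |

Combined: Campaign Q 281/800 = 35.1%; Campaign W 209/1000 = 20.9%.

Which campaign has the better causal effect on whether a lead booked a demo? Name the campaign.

Campaign Q

Stratifying would compare campaigns among leads the campaigns themselves sorted into engagement tier groups — a form of selection on an intermediate. The unconditioned pooled rates give the total causal effect.
Pooled: Campaign Q 35.1% vs Campaign W 20.9%; Campaign Q is higher overall.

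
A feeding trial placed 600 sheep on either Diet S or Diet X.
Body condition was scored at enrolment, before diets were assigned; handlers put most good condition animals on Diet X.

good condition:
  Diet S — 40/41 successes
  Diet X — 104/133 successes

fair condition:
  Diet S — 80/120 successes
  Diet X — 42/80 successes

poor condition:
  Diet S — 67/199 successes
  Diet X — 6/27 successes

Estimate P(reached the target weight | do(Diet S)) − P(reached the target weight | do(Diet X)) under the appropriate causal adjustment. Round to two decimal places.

+0.15

Within every starting body condition level Diet S has the higher rate, yet pooled Diet X does — Simpson's reversal.
Starting body condition differs across diets for reasons unrelated to any effect of the diet itself, and it separately predicts the outcome — a classic confounder. We must compare within starting body condition levels.
Adjusting over the population distribution of starting body condition: 0.290·(0.976−0.782) + 0.333·(0.667−0.525) + 0.377·(0.337−0.222) = +0.146.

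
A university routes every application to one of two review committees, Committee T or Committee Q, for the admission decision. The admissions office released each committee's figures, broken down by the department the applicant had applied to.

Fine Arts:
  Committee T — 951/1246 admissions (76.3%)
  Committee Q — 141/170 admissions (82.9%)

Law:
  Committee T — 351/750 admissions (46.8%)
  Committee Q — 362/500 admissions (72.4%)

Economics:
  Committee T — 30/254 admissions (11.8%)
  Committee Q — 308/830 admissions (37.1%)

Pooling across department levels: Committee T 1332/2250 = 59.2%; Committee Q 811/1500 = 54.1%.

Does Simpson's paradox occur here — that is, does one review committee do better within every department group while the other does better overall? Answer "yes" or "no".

Within each department level (Fine Arts 76.3% vs 82.9%; Law 46.8% vs 72.4%; Economics 11.8% vs 37.1%), Committee Q has the higher rate every time. Pooled: 59.2% vs 54.1% — Committee T has the higher rate overall. The two comparisons disagree.

yes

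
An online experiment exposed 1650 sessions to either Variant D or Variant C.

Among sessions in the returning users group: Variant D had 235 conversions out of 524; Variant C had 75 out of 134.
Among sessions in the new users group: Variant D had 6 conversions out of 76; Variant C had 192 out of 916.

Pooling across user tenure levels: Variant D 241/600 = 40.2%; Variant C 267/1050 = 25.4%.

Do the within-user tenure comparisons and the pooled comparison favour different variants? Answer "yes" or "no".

Within each user tenure level (returning users 44.8% vs 56.0%; new users 7.9% vs 21.0%), Variant C has the higher rate every time. Pooled: 40.2% vs 25.4% — Variant D has the higher rate overall. The two comparisons disagree.

yes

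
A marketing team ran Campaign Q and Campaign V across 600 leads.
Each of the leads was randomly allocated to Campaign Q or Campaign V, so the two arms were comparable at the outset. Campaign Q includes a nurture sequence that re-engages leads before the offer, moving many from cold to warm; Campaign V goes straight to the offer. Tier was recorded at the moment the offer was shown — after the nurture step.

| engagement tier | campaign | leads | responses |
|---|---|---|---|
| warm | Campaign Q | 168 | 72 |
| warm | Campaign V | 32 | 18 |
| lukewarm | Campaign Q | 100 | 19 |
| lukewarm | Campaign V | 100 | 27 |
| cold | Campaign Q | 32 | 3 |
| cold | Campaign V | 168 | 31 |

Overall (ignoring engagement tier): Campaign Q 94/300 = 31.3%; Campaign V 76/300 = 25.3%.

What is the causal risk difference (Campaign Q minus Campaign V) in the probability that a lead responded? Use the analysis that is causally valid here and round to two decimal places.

Engagement tier lies on the pathway campaign → engagement tier → outcome, so adjusting for it blocks the indirect effect. For the total causal effect of campaign, use the unadjusted pooled rates.
The causal difference is the pooled difference: 0.313 − 0.253 = +0.060.

+0.06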